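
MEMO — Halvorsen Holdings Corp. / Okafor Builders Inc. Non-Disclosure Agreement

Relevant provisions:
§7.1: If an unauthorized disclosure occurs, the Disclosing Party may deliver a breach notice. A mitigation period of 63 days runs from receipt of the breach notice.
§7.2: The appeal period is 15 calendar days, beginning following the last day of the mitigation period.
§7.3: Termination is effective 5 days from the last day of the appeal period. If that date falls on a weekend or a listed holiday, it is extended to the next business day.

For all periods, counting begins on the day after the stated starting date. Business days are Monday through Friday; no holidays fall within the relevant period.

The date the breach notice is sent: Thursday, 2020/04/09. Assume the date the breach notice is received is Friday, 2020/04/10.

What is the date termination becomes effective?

The last day of the mitigation period: 63 calendar days after 2020/04/10 is 2020/06/12.
The last day of the appeal period: 15 calendar days after 2020/06/12 is 2020/06/27.
Adding 5 calendar days to 2020/06/27 gives 2020/07/02, which is the date termination becomes effective. 2020/07/02 is a Thursday, so no roll-forward applies.

2020/07/02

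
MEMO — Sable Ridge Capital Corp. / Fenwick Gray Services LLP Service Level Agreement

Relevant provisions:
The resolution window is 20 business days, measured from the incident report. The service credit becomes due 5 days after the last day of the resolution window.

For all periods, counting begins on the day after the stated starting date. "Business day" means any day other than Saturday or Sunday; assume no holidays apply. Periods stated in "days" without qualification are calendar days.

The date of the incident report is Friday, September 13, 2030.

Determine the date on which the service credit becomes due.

October 16, 2030

From Friday, September 13, 2030, 20 business days (Sep 16, Sep 17, Sep 18, Sep 19, …, Oct 9, Oct 10, Oct 11, skipping weekends) brings us to Friday, October 11, 2030, which is the last day of the resolution window.
Adding 5 calendar days to October 11, 2030 gives October 16, 2030, which is the date on which the service credit becomes due.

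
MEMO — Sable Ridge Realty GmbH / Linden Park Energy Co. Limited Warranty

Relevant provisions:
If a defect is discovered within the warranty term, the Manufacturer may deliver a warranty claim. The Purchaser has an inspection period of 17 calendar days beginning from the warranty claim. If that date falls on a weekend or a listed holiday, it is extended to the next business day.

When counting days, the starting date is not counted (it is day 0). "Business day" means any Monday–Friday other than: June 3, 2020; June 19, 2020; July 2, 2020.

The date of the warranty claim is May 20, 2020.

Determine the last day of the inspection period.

June 8, 2020

The last day of the inspection period: May 20, 2020 + 17 days = June 6, 2020. That falls on a Saturday, so it rolls to the next business day, Monday, June 8, 2020.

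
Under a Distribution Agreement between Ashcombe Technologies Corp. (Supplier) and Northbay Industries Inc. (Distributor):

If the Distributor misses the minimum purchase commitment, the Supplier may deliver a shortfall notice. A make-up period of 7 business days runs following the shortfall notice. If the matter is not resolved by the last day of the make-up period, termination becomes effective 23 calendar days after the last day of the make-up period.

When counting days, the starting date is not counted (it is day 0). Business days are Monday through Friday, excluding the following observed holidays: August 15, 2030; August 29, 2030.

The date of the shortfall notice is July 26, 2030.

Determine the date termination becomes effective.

August 29, 2030

The last day of the make-up period: counting 7 business days from Friday, July 26, 2030 (Jul 29, Jul 30, Jul 31, Aug 1, Aug 2, Aug 5, Aug 6, skipping weekends) reaches Tuesday, August 6, 2030.
The date termination becomes effective: August 6, 2030 + 23 days = August 29, 2030.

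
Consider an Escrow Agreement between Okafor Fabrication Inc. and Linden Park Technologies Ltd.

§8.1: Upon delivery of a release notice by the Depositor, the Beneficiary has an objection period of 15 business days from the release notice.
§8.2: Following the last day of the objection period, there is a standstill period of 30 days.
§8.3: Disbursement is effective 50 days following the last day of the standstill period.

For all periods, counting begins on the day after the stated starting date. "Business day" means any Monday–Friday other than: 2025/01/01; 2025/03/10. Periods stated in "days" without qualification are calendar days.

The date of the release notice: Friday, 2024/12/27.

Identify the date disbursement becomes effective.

The last day of the objection period: 15 business days after Friday, 2024/12/27, skipping weekends and the listed holiday on Jan 1 — Dec 30, Dec 31, Jan 2, Jan 3, …, Jan 16, Jan 17, Jan 20 — lands on Monday, 2025/01/20.
The last day of the standstill period: 30 calendar days after 2025/01/20 is 2025/02/19.
Adding 50 calendar days to 2025/02/19 gives 2025/04/10, which is the date disbursement becomes effective.

2025/04/10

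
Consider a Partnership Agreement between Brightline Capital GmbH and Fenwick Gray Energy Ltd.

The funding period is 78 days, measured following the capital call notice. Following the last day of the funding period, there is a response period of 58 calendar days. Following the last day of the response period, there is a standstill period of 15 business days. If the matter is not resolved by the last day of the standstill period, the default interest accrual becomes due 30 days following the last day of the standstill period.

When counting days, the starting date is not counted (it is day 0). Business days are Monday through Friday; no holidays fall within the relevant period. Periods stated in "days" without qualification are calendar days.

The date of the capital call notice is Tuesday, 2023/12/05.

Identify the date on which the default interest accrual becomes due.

Adding 78 calendar days to 2023/12/05 gives 2024/02/21, which is the last day of the funding period.
The last day of the response period: 2024/02/21 + 58 days = 2024/04/19.
The last day of the standstill period: counting 15 business days from Friday, 2024/04/19 (Apr 22, Apr 23, Apr 24, Apr 25, …, May 8, May 9, May 10, skipping weekends) reaches Friday, 2024/05/10.
The date on which the default interest accrual becomes due: 30 calendar days after 2024/05/10 is 2024/06/09.

2024/06/09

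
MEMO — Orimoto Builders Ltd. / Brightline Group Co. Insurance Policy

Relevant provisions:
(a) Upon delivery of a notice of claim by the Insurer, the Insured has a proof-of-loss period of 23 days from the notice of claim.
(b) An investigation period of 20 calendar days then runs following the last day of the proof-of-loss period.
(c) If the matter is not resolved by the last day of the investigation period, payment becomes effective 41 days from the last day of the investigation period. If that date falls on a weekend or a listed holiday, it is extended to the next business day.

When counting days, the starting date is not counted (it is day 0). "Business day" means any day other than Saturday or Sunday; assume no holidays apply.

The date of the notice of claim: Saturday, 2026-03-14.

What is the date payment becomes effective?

2026-06-08

The last day of the proof-of-loss period: 2026-03-14 + 23 days = 2026-04-06.
The last day of the investigation period: 20 calendar days after 2026-04-06 is 2026-04-26.
Adding 41 calendar days to 2026-04-26 gives 2026-06-06, which is the date payment becomes effective. That falls on a Saturday, so it rolls to the next business day, Monday, 2026-06-08.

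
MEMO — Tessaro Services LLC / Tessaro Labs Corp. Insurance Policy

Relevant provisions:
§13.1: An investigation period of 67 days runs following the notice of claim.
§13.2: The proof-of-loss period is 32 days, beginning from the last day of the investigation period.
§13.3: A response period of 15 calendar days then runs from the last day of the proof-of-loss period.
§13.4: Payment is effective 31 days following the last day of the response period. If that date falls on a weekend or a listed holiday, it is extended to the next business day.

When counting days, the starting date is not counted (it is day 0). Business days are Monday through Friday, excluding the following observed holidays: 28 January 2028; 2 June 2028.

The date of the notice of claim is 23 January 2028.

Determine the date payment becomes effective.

16 June 2028

The last day of the investigation period: 23 January 2028 + 67 days = 30 March 2028.
Adding 32 calendar days to 30 March 2028 gives 1 May 2028, which is the last day of the proof-of-loss period.
Adding 15 calendar days to 1 May 2028 gives 16 May 2028, which is the last day of the response period.
The date payment becomes effective: 16 May 2028 + 31 days = 16 June 2028. 16 June 2028 is a Friday and is not a listed holiday, so no roll-forward applies.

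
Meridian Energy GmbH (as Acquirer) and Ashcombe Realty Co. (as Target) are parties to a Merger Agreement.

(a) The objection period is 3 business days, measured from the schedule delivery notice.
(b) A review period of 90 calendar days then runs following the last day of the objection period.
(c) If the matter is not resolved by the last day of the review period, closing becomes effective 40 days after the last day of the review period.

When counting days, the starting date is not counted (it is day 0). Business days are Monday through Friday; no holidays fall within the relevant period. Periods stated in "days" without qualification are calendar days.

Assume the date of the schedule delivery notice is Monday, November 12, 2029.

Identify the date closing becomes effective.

March 25, 2030

The last day of the objection period: counting 3 business days from Monday, November 12, 2029 (Nov 13, Nov 14, Nov 15, skipping weekends) reaches Thursday, November 15, 2029.
Adding 90 calendar days to November 15, 2029 gives February 13, 2030, which is the last day of the review period.
The date closing becomes effective: 40 calendar days after February 13, 2030 is March 25, 2030.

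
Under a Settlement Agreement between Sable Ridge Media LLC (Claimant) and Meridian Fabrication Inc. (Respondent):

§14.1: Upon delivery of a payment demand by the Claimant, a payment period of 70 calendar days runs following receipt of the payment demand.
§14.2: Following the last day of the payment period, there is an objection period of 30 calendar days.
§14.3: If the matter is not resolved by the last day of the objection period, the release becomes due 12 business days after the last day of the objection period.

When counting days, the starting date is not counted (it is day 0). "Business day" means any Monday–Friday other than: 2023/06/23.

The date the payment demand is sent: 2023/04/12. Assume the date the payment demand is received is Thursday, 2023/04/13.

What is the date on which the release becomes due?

The last day of the payment period: 70 calendar days after 2023/04/13 is 2023/06/22.
The last day of the objection period: 2023/06/22 + 30 days = 2023/07/22.
The date on which the release becomes due: counting 12 business days from Saturday, 2023/07/22 (Jul 24, Jul 25, Jul 26, Jul 27, …, Aug 4, Aug 7, Aug 8, skipping weekends) reaches Tuesday, 2023/08/08.

2023/08/08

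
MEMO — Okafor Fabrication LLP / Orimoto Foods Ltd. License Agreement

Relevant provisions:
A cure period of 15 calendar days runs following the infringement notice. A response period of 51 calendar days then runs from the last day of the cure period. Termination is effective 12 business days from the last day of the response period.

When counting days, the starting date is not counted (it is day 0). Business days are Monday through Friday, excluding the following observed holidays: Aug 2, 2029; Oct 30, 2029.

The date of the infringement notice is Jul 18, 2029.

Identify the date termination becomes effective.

The last day of the cure period: Jul 18, 2029 + 15 days = Aug 2, 2029.
The last day of the response period: 51 calendar days after Aug 2, 2029 is Sep 22, 2029.
From Saturday, Sep 22, 2029, 12 business days (Sep 24, Sep 25, Sep 26, Sep 27, …, Oct 5, Oct 8, Oct 9, skipping weekends) brings us to Tuesday, Oct 9, 2029, which is the date termination becomes effective.

Oct 9, 2029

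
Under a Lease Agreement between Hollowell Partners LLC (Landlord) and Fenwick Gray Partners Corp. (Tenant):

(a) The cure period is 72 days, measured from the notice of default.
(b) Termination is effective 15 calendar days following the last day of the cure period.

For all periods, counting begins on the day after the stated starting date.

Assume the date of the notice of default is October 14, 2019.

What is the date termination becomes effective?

January 9, 2020

The last day of the cure period: 72 calendar days after October 14, 2019 is December 25, 2019.
The date termination becomes effective: 15 calendar days after December 25, 2019 is January 9, 2020.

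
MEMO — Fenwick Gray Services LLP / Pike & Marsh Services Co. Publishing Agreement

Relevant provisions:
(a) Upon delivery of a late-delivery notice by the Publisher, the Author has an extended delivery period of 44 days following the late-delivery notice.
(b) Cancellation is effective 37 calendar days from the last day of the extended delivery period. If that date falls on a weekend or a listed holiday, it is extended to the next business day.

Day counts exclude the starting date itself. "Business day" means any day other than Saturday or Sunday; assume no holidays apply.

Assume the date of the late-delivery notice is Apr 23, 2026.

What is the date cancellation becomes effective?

The last day of the extended delivery period: 44 calendar days after Apr 23, 2026 is Jun 6, 2026.
The date cancellation becomes effective: 37 calendar days after Jun 6, 2026 is Jul 13, 2026. Jul 13, 2026 is a Monday, so no roll-forward applies.

Jul 13, 2026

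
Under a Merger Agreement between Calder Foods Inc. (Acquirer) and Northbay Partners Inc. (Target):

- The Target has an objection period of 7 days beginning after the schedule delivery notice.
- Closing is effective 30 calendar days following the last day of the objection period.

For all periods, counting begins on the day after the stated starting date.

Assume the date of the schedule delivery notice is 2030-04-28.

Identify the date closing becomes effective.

2030-06-04

The last day of the objection period: 7 calendar days after 2030-04-28 is 2030-05-05.
Adding 30 calendar days to 2030-05-05 gives 2030-06-04, which is the date closing becomes effective.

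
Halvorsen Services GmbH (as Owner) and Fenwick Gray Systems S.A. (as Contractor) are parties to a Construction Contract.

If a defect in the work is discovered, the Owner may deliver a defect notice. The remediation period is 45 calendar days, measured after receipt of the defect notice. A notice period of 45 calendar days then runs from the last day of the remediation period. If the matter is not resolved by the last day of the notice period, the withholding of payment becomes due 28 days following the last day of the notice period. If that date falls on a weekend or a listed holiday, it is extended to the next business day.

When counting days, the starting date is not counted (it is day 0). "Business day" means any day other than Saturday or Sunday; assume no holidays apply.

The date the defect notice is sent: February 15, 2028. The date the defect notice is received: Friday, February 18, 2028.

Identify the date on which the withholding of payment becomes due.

Adding 45 calendar days to February 18, 2028 gives April 3, 2028, which is the last day of the remediation period.
The last day of the notice period: 45 calendar days after April 3, 2028 is May 18, 2028.
The date on which the withholding of payment becomes due: 28 calendar days after May 18, 2028 is June 15, 2028. June 15, 2028 is a Thursday, so no roll-forward applies.

June 15, 2028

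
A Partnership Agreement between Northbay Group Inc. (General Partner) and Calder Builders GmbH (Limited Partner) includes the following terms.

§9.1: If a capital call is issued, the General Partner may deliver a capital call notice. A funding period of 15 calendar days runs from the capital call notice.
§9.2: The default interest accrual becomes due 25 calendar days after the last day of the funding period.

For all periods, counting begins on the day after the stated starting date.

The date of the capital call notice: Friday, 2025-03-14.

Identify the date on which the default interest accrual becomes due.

Adding 15 calendar days to 2025-03-14 gives 2025-03-29, which is the last day of the funding period.
The date on which the default interest accrual becomes due: 25 calendar days after 2025-03-29 is 2025-04-23.

2025-04-23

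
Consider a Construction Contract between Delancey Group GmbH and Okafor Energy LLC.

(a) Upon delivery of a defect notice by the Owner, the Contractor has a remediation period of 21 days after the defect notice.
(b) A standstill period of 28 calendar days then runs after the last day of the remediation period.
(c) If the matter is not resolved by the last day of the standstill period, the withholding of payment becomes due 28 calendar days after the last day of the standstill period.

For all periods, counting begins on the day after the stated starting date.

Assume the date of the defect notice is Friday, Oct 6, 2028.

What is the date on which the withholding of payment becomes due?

Dec 22, 2028

The last day of the remediation period: 21 calendar days after Oct 6, 2028 is Oct 27, 2028.
The last day of the standstill period: 28 calendar days after Oct 27, 2028 is Nov 24, 2028.
The date on which the withholding of payment becomes due: 28 calendar days after Nov 24, 2028 is Dec 22, 2028.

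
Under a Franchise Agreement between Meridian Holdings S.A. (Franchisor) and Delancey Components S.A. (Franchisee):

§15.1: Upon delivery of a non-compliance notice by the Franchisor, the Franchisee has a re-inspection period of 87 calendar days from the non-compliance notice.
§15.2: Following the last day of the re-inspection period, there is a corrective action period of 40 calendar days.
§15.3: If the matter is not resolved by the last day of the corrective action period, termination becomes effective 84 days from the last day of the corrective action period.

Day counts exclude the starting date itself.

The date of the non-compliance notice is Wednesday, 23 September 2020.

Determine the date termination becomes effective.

22 April 2021

The last day of the re-inspection period: 23 September 2020 + 87 days = 19 December 2020.
The last day of the corrective action period: 19 December 2020 + 40 days = 28 January 2021.
The date termination becomes effective: 84 calendar days after 28 January 2021 is 22 April 2021.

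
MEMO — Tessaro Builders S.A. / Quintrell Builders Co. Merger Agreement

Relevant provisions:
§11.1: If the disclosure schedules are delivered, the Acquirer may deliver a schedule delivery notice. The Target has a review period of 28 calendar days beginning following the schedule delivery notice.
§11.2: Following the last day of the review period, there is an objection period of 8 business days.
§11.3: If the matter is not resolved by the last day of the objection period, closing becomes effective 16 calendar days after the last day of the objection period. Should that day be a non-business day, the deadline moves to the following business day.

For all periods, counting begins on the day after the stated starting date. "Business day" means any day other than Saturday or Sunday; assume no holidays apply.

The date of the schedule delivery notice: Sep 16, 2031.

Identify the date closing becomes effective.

The last day of the review period: 28 calendar days after Sep 16, 2031 is Oct 14, 2031.
From Tuesday, Oct 14, 2031, 8 business days (Oct 15, Oct 16, Oct 17, Oct 20, Oct 21, Oct 22, Oct 23, Oct 24, skipping weekends) brings us to Friday, Oct 24, 2031, which is the last day of the objection period.
Adding 16 calendar days to Oct 24, 2031 gives Nov 9, 2031, which is the date closing becomes effective. That falls on a Sunday, so it rolls to the next business day, Monday, Nov 10, 2031.

Nov 10, 2031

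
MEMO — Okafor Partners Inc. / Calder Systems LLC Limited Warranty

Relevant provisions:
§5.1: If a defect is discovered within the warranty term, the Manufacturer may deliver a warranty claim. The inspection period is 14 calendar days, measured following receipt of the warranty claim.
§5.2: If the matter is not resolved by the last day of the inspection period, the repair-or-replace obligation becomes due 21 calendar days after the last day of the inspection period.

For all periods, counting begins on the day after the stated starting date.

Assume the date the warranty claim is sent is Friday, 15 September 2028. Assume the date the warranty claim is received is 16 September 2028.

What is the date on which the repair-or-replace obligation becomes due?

The last day of the inspection period: 16 September 2028 + 14 days = 30 September 2028.
Adding 21 calendar days to 30 September 2028 gives 21 October 2028, which is the date on which the repair-or-replace obligation becomes due.

21 October 2028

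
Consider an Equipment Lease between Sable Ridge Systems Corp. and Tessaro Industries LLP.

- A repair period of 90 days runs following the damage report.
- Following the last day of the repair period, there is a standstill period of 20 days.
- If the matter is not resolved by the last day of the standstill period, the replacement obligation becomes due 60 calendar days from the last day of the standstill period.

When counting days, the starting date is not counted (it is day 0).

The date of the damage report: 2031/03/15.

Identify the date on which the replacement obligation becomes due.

The last day of the repair period: 90 calendar days after 2031/03/15 is 2031/06/13.
Adding 20 calendar days to 2031/06/13 gives 2031/07/03, which is the last day of the standstill period.
The date on which the replacement obligation becomes due: 2031/07/03 + 60 days = 2031/09/01.

2031/09/01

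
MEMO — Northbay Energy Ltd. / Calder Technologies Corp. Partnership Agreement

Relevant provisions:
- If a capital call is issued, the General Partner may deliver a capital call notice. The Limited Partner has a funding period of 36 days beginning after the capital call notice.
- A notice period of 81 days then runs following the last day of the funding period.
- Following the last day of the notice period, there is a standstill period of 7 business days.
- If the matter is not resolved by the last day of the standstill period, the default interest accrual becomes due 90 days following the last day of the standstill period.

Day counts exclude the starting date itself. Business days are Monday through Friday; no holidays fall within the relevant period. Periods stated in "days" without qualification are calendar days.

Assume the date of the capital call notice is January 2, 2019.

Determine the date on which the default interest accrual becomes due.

The last day of the funding period: 36 calendar days after January 2, 2019 is February 7, 2019.
Adding 81 calendar days to February 7, 2019 gives April 29, 2019, which is the last day of the notice period.
From Monday, April 29, 2019, 7 business days (Apr 30, May 1, May 2, May 3, May 6, May 7, May 8, skipping weekends) brings us to Wednesday, May 8, 2019, which is the last day of the standstill period.
The date on which the default interest accrual becomes due: May 8, 2019 + 90 days = August 6, 2019.

August 6, 2019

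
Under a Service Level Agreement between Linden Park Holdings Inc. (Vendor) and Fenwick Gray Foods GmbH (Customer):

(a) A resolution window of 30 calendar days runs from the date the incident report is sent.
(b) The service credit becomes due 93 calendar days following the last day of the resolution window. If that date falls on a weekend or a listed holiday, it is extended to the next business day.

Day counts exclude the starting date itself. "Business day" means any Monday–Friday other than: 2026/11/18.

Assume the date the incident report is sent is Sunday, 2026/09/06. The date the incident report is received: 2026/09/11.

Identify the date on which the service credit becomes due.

2027/01/07

Adding 30 calendar days to 2026/09/06 gives 2026/10/06, which is the last day of the resolution window.
The date on which the service credit becomes due: 2026/10/06 + 93 days = 2027/01/07. 2027/01/07 is a Thursday and is not a listed holiday, so no roll-forward applies.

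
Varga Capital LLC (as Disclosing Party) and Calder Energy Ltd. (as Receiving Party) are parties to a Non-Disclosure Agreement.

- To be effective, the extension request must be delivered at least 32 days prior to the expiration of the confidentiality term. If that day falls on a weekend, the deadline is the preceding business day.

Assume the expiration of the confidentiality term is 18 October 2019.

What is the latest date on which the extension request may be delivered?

18 October 2019 minus 32 days is 16 September 2019. That is a Monday, so no adjustment is needed.

16 September 2019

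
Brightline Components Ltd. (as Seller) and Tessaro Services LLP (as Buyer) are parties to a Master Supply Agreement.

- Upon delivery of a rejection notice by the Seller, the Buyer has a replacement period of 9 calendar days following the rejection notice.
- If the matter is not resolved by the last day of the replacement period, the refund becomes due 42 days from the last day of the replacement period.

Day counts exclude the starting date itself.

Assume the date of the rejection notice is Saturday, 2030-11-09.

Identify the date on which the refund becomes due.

Adding 9 calendar days to 2030-11-09 gives 2030-11-18, which is the last day of the replacement period.
The date on which the refund becomes due: 42 calendar days after 2030-11-18 is 2030-12-30.

2030-12-30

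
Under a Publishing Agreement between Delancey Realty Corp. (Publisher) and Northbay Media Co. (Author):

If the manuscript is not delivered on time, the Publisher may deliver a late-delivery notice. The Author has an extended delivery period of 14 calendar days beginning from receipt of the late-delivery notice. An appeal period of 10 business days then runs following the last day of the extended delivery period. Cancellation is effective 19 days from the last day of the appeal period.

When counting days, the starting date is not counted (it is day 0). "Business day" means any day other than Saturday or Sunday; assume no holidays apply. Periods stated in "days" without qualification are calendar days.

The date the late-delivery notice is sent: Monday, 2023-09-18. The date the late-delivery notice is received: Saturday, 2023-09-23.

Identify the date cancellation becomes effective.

Adding 14 calendar days to 2023-09-23 gives 2023-10-07, which is the last day of the extended delivery period.
The last day of the appeal period: counting 10 business days from Saturday, 2023-10-07 (Oct 9, Oct 10, Oct 11, Oct 12, Oct 13, Oct 16, Oct 17, Oct 18, Oct 19, Oct 20, skipping weekends) reaches Friday, 2023-10-20.
The date cancellation becomes effective: 2023-10-20 + 19 days = 2023-11-08.

2023-11-08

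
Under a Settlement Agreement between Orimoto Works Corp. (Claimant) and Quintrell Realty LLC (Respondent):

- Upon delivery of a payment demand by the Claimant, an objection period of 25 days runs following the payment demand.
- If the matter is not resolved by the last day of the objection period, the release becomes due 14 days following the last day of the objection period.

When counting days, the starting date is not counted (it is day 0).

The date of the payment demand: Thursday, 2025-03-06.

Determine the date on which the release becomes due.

2025-04-14

The last day of the objection period: 2025-03-06 + 25 days = 2025-03-31.
Adding 14 calendar days to 2025-03-31 gives 2025-04-14, which is the date on which the release becomes due.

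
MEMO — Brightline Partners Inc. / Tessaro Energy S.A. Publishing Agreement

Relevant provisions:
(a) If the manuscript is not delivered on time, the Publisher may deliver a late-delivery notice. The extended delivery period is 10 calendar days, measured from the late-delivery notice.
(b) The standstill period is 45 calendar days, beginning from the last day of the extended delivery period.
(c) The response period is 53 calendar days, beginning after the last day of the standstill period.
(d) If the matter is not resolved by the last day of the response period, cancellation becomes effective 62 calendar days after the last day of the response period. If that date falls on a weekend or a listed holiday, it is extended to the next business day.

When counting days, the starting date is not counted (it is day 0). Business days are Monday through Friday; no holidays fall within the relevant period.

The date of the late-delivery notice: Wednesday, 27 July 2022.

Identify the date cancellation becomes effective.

13 January 2023

The last day of the extended delivery period: 27 July 2022 + 10 days = 6 August 2022.
The last day of the standstill period: 6 August 2022 + 45 days = 20 September 2022.
The last day of the response period: 53 calendar days after 20 September 2022 is 12 November 2022.
Adding 62 calendar days to 12 November 2022 gives 13 January 2023, which is the date cancellation becomes effective. 13 January 2023 is a Friday, so no roll-forward applies.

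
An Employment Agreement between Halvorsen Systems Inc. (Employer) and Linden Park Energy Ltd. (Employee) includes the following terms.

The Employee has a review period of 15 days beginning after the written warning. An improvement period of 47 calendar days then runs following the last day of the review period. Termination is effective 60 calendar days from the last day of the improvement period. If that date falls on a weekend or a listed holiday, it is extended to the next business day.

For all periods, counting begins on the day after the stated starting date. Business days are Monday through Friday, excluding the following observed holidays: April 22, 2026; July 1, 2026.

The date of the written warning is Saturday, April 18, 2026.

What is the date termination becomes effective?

August 18, 2026

The last day of the review period: April 18, 2026 + 15 days = May 3, 2026.
The last day of the improvement period: May 3, 2026 + 47 days = June 19, 2026.
The date termination becomes effective: June 19, 2026 + 60 days = August 18, 2026. August 18, 2026 is a Tuesday and is not a listed holiday, so no roll-forward applies.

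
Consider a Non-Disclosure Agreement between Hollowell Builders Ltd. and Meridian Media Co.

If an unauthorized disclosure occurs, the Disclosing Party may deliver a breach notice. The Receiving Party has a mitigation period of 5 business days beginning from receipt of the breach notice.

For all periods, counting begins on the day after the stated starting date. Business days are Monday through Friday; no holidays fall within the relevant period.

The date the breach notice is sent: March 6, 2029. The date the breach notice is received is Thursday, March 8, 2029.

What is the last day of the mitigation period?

March 15, 2029

The last day of the mitigation period: counting 5 business days from Thursday, March 8, 2029 (Mar 9, Mar 12, Mar 13, Mar 14, Mar 15, skipping weekends) reaches Thursday, March 15, 2029.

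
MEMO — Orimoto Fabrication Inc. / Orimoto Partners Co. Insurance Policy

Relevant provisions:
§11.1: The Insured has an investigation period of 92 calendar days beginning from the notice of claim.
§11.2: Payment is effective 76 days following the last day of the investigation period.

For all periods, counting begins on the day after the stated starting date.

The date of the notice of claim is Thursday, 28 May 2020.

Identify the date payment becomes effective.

12 November 2020

The last day of the investigation period: 92 calendar days after 28 May 2020 is 28 August 2020.
The date payment becomes effective: 76 calendar days after 28 August 2020 is 12 November 2020.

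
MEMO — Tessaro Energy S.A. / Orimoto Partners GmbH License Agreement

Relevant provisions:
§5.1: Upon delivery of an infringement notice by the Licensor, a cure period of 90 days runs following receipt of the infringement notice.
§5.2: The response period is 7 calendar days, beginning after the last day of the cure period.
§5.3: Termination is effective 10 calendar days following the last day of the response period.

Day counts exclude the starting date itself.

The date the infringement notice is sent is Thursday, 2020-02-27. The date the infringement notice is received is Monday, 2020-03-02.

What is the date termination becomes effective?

The last day of the cure period: 2020-03-02 + 90 days = 2020-05-31.
The last day of the response period: 2020-05-31 + 7 days = 2020-06-07.
Adding 10 calendar days to 2020-06-07 gives 2020-06-17, which is the date termination becomes effective.

2020-06-17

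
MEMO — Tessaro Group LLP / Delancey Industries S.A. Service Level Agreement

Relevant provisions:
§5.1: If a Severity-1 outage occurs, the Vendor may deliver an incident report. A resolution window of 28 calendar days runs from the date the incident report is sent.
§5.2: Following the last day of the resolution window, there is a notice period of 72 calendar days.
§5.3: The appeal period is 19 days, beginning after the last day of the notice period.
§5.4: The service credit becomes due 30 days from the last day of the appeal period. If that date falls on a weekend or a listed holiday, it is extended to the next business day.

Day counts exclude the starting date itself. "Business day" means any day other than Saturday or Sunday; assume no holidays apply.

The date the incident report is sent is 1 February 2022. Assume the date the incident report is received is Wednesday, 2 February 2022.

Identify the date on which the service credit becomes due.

30 June 2022

The last day of the resolution window: 1 February 2022 + 28 days = 1 March 2022.
The last day of the notice period: 1 March 2022 + 72 days = 12 May 2022.
The last day of the appeal period: 12 May 2022 + 19 days = 31 May 2022.
The date on which the service credit becomes due: 30 calendar days after 31 May 2022 is 30 June 2022. 30 June 2022 is a Thursday, so no roll-forward applies.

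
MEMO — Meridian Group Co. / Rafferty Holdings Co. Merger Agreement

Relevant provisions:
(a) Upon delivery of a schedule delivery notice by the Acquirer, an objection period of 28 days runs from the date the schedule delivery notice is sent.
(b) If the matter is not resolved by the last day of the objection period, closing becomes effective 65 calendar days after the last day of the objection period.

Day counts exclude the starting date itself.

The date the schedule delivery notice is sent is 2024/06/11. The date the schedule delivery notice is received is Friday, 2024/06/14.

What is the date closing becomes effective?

Adding 28 calendar days to 2024/06/11 gives 2024/07/09, which is the last day of the objection period.
Adding 65 calendar days to 2024/07/09 gives 2024/09/12, which is the date closing becomes effective.

2024/09/12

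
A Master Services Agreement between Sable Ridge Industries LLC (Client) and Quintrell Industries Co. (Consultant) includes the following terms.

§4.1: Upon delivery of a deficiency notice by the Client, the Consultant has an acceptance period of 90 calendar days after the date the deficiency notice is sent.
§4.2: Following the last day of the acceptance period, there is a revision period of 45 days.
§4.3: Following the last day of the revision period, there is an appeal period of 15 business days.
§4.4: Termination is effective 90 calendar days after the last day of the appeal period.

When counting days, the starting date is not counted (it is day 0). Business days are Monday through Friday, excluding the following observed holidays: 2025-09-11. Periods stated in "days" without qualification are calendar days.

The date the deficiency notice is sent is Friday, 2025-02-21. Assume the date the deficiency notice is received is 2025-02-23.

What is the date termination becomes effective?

2025-10-23

Adding 90 calendar days to 2025-02-21 gives 2025-05-22, which is the last day of the acceptance period.
The last day of the revision period: 45 calendar days after 2025-05-22 is 2025-07-06.
From Sunday, 2025-07-06, 15 business days (Jul 7, Jul 8, Jul 9, Jul 10, …, Jul 23, Jul 24, Jul 25, skipping weekends) brings us to Friday, 2025-07-25, which is the last day of the appeal period.
The date termination becomes effective: 90 calendar days after 2025-07-25 is 2025-10-23.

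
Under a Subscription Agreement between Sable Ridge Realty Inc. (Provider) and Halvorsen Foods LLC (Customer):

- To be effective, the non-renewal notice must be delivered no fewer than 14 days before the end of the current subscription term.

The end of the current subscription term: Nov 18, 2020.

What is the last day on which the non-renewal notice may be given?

Nov 4, 2020

Nov 18, 2020 minus 14 days is Nov 4, 2020.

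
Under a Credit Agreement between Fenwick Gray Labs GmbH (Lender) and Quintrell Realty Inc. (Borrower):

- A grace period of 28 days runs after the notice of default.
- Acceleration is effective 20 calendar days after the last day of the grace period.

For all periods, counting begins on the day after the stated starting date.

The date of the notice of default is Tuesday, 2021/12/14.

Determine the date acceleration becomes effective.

2022/01/31

Adding 28 calendar days to 2021/12/14 gives 2022/01/11, which is the last day of the grace period.
The date acceleration becomes effective: 2022/01/11 + 20 days = 2022/01/31.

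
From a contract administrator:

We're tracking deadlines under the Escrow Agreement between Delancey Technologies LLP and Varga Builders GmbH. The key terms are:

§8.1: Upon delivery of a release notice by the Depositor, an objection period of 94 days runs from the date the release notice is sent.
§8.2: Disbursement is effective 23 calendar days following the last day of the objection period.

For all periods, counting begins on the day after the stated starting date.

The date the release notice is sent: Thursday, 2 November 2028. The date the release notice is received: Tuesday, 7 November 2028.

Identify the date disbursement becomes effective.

27 February 2029

The last day of the objection period: 94 calendar days after 2 November 2028 is 4 February 2029.
The date disbursement becomes effective: 23 calendar days after 4 February 2029 is 27 February 2029.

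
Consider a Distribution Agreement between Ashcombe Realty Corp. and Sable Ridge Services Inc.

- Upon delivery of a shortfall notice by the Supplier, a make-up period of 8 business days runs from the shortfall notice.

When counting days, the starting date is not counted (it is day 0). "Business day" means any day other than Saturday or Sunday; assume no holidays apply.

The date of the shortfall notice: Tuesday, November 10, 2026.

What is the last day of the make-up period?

November 20, 2026

From Tuesday, November 10, 2026, 8 business days (Nov 11, Nov 12, Nov 13, Nov 16, Nov 17, Nov 18, Nov 19, Nov 20, skipping weekends) brings us to Friday, November 20, 2026, which is the last day of the make-up period.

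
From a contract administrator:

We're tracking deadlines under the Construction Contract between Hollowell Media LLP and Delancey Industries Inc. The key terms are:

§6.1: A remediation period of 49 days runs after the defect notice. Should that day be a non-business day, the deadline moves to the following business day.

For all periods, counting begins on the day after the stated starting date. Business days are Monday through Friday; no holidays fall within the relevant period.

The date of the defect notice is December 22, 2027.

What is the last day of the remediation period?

February 9, 2028

The last day of the remediation period: December 22, 2027 + 49 days = February 9, 2028. February 9, 2028 is a Wednesday, so no roll-forward applies.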